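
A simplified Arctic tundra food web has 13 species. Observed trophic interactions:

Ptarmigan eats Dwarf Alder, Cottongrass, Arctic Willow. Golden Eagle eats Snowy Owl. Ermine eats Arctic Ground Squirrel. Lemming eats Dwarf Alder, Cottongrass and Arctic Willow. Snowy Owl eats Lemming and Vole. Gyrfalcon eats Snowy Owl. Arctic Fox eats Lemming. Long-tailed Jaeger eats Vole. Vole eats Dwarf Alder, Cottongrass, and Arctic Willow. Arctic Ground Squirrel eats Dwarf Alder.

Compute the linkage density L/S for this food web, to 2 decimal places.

There are L = 17 links among S = 13 species.
L/S = 17/13 = 1.3077 ≈ 1.31.

L/S = 1.31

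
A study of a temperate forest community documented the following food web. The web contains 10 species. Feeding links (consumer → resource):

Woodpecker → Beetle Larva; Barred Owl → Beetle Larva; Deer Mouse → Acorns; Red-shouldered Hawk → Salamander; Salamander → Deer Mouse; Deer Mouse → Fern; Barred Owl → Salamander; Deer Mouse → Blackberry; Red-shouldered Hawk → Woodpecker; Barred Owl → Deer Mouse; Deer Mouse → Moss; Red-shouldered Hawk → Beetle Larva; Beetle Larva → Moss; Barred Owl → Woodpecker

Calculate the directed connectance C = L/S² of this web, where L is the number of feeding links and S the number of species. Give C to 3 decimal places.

The web has S = 10 species and L = 14 feeding links.
C = L / S² = 14 / 100 = 0.1400 ≈ 0.140.

C = 0.140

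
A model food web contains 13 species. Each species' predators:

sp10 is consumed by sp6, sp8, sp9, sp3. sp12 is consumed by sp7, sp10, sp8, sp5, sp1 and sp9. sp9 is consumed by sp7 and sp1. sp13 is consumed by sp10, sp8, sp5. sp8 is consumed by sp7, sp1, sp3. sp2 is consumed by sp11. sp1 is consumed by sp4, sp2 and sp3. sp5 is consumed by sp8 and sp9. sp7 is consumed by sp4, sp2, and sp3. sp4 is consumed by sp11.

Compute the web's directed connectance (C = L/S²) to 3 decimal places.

C = 0.166

The web has S = 13 species and L = 28 feeding links.
C = L / S² = 28 / 169 = 0.1657 ≈ 0.166.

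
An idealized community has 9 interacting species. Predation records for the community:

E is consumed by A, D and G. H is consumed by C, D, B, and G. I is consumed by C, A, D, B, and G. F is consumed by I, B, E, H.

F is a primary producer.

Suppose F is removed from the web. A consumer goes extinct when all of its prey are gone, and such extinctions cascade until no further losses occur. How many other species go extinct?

Remove F.
Round 1: E (all prey gone), H (all prey gone), I (all prey gone) → extinct.
Round 2: B (all prey gone), G (all prey gone), A (all prey gone), D (all prey gone), C (all prey gone) → extinct.
No further losses. Total secondary extinctions: 8.

8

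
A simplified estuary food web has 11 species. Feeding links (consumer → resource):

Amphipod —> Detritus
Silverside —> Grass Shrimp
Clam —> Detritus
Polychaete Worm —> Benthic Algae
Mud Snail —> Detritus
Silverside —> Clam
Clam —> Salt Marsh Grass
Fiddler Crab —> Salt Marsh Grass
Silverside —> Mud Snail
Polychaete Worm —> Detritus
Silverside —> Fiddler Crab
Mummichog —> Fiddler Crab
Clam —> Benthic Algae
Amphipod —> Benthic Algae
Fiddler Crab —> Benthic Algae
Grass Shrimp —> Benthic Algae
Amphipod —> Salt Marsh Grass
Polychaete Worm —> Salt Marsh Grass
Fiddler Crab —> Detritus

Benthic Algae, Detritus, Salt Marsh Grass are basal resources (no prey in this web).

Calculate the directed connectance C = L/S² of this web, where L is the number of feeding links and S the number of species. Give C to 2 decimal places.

The web has S = 11 species and L = 19 feeding links.
C = L / S² = 19 / 121 = 0.1570 ≈ 0.16.

C = 0.16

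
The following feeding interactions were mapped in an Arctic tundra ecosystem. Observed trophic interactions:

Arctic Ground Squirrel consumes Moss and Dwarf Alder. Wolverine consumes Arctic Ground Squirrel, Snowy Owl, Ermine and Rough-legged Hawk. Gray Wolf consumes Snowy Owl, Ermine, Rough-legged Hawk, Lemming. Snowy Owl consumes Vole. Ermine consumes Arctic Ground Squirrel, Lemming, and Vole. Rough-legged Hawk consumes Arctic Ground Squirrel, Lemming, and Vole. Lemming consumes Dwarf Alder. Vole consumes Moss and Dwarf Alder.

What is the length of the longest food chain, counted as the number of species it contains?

One longest chain: Dwarf Alder → Lemming → Ermine → Gray Wolf.
It has 4 species and 3 links.

4 species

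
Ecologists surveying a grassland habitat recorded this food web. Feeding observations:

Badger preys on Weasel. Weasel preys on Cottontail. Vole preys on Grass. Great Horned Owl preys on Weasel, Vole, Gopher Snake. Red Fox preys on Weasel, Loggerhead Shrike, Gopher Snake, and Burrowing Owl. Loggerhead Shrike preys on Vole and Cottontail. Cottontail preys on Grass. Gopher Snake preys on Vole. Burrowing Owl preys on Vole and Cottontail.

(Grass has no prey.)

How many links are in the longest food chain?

3 links

One longest chain: Grass → Cottontail → Weasel → Badger.
It has 4 species and 3 links.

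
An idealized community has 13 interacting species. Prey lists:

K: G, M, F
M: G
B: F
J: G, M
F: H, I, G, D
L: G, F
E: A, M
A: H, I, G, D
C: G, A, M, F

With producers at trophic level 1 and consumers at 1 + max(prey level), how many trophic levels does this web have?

3

Producers (level 1): H, I, G, D.
H → F → L gives L level 3.
No species has a prey at level 3, so no species reaches level 4.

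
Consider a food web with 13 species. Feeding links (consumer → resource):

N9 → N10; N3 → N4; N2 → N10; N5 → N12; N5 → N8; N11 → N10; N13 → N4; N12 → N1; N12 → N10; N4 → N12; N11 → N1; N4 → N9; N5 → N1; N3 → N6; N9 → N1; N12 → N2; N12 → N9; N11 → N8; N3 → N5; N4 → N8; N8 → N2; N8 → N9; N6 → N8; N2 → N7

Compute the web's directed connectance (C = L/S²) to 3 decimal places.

The web has S = 13 species and L = 24 feeding links.
C = L / S² = 24 / 169 = 0.1420 ≈ 0.142.

C = 0.142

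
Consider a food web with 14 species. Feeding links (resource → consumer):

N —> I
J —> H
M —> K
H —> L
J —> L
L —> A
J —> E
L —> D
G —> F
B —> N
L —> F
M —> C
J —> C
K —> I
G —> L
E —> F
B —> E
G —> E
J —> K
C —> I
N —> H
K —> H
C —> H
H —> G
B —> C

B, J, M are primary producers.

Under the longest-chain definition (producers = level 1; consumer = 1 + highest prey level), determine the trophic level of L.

J is a producer → level 1.
K eats J (level 1); other prey at levels: M 1 → level 2.
H eats K (level 2); other prey at levels: J 1, N 2, C 2 → level 3.
G eats H → level 4.
L eats G (level 4); other prey at levels: J 1, H 3 → level 5.

Trophic level 5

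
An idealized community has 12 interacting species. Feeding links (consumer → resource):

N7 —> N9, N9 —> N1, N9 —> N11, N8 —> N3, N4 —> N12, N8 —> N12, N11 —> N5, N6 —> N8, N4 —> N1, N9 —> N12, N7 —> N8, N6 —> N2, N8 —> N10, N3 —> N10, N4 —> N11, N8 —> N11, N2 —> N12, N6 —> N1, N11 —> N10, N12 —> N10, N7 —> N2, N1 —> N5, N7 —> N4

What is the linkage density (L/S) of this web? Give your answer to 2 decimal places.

There are L = 23 links among S = 12 species.
L/S = 23/12 = 1.9167 ≈ 1.92.

L/S = 1.92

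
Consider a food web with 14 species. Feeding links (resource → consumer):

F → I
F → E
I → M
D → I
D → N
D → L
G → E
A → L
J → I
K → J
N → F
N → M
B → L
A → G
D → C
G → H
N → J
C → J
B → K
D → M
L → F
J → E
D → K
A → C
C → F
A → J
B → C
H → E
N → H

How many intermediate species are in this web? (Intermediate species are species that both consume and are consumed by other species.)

9

Intermediate species (has both prey and predators): K, G, N, L, C, F, J, H, I.
Count: 9.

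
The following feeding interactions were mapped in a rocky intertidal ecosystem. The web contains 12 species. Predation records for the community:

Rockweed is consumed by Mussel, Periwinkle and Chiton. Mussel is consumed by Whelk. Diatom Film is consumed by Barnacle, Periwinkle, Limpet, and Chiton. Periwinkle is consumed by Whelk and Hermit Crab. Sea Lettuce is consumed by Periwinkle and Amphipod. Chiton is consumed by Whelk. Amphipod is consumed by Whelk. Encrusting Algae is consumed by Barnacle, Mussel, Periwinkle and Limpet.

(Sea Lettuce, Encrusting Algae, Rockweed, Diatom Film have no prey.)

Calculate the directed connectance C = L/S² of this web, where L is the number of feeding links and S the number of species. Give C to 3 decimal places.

The web has S = 12 species and L = 18 feeding links.
C = L / S² = 18 / 144 = 0.1250 ≈ 0.125.

C = 0.125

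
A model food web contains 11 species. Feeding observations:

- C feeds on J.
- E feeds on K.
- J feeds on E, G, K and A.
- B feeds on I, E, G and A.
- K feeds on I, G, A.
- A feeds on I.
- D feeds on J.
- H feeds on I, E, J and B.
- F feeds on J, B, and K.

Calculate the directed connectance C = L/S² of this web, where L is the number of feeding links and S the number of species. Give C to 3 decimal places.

The web has S = 11 species and L = 22 feeding links.
C = L / S² = 22 / 121 = 0.1818 ≈ 0.182.

C = 0.182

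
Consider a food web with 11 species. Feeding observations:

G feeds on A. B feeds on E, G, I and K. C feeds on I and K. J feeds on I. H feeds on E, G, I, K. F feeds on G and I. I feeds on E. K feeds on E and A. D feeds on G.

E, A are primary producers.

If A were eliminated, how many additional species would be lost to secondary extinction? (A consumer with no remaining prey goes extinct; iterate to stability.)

Remove A.
Round 1: G (all prey gone) → extinct.
Round 2: D (all prey gone) → extinct.
No further losses. Total secondary extinctions: 2.

2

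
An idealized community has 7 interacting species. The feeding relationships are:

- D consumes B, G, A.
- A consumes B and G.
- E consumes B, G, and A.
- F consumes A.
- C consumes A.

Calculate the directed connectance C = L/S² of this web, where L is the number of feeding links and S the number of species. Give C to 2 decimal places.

C = 0.20

The web has S = 7 species and L = 10 feeding links.
C = L / S² = 10 / 49 = 0.2041 ≈ 0.20.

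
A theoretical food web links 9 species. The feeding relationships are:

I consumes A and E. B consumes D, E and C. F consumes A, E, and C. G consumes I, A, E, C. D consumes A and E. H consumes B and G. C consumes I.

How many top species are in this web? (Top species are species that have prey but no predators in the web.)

2

Top species (has prey, but nothing eats it): F, H.
Count: 2.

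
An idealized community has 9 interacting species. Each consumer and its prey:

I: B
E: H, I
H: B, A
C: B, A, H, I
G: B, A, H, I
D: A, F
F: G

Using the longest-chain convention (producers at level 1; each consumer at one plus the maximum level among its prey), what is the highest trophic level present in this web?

Producers (level 1): B, A.
B → H → G → F → D gives D level 5.
No species has a prey at level 5, so no species reaches level 6.

5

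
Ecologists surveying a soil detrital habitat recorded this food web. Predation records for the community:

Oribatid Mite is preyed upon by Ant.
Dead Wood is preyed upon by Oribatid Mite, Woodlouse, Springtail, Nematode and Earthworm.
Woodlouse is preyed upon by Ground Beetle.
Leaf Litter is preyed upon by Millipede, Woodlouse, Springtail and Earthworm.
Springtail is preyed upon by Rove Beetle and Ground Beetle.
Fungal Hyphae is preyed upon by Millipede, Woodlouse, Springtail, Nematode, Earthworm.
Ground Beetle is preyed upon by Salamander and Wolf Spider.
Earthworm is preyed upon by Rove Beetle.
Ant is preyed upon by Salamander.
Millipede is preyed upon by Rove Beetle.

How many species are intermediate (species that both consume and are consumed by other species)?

7

Intermediate species (has both prey and predators): Oribatid Mite, Millipede, Earthworm, Springtail, Woodlouse, Ant, Ground Beetle.
Count: 7.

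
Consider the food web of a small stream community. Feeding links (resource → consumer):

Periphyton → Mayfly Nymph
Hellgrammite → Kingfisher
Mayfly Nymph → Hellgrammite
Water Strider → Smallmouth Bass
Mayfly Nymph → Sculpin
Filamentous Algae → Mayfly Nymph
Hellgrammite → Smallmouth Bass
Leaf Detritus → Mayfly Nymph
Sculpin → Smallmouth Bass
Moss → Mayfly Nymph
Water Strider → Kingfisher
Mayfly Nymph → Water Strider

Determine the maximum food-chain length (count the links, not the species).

One longest chain: Filamentous Algae → Mayfly Nymph → Hellgrammite → Kingfisher.
It has 4 species and 3 links.

3 links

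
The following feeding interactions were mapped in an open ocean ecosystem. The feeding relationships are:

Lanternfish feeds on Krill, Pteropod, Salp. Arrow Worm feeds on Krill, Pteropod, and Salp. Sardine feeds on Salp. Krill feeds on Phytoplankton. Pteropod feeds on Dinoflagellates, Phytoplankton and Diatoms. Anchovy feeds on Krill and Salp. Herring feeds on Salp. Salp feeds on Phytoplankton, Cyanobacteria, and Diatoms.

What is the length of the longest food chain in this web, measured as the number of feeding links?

2 links

One longest chain: Cyanobacteria → Salp → Sardine.
It has 3 species and 2 links.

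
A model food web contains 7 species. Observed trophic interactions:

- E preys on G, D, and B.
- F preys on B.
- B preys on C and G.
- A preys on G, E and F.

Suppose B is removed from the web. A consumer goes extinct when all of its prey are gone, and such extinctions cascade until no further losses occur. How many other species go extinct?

1

Remove B.
Round 1: F (all prey gone) → extinct.
No further losses. Total secondary extinctions: 1.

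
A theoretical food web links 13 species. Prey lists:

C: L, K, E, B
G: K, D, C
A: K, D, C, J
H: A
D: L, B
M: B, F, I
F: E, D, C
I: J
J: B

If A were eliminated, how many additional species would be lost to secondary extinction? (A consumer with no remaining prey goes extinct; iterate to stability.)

Remove A.
Round 1: H (all prey gone) → extinct.
No further losses. Total secondary extinctions: 1.

1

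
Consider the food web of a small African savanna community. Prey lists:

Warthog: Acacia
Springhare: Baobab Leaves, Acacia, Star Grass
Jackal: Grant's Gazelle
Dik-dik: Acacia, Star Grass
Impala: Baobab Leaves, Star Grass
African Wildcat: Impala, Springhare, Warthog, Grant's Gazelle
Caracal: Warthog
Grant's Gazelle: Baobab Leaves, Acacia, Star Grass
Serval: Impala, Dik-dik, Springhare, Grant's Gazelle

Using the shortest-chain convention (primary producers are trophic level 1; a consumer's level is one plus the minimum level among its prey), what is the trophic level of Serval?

Baobab Leaves is a producer → level 1.
Impala eats Baobab Leaves → level 2.
Serval eats Impala → level 3.
No prey of Serval is below level 2, so 3 is the minimum.

Trophic level 3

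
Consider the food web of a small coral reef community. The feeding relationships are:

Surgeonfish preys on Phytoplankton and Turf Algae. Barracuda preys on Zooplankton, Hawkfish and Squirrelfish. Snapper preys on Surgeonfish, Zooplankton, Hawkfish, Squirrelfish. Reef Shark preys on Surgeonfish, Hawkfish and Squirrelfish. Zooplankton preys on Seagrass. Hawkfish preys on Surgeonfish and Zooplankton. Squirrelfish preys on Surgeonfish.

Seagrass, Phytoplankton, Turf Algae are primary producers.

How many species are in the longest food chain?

4 species

One longest chain: Phytoplankton → Surgeonfish → Squirrelfish → Barracuda.
It has 4 species and 3 links.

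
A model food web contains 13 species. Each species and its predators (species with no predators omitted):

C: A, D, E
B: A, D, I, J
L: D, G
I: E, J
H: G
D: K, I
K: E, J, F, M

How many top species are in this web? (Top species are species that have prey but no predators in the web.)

Top species (has prey, but nothing eats it): A, G, E, J, F, M.
Count: 6.

6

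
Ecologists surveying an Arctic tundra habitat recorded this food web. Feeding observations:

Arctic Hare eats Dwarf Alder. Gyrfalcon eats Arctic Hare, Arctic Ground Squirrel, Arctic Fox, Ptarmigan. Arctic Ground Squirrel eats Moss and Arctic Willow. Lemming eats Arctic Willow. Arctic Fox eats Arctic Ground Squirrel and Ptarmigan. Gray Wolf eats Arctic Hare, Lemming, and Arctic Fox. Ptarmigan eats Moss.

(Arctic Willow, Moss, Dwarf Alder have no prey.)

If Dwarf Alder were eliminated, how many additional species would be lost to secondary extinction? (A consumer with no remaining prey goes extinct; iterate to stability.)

1

Remove Dwarf Alder.
Round 1: Arctic Hare (all prey gone) → extinct.
No further losses. Total secondary extinctions: 1.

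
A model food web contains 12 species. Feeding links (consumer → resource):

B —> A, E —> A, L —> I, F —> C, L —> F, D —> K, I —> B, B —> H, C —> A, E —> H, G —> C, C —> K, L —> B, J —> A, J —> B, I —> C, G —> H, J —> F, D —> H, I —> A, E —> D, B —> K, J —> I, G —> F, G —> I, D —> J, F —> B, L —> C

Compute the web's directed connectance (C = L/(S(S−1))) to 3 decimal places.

The web has S = 12 species and L = 28 feeding links.
C = L / (S(S−1)) = 28 / 132 = 0.2121 ≈ 0.212.

C = 0.212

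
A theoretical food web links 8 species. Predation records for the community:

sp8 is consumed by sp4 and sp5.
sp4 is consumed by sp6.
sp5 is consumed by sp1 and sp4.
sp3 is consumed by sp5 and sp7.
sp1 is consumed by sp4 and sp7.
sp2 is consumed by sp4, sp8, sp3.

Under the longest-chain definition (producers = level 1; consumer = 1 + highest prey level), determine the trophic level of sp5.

sp2 is a producer → level 1.
sp8 eats sp2 → level 2.
sp5 eats sp8 (level 2); other prey at levels: sp3 2 → level 3.

Trophic level 3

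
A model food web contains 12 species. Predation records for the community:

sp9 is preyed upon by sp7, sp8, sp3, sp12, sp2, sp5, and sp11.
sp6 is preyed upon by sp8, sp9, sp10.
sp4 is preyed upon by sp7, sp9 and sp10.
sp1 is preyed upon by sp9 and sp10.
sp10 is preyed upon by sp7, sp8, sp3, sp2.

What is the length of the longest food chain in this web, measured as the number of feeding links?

2 links

One longest chain: sp1 → sp10 → sp3.
It has 3 species and 2 links.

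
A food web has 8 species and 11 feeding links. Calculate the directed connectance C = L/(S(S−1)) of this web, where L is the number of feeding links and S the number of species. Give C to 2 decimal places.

The web has S = 8 species and L = 11 feeding links.
C = L / (S(S−1)) = 11 / 56 = 0.1964 ≈ 0.20.

C = 0.20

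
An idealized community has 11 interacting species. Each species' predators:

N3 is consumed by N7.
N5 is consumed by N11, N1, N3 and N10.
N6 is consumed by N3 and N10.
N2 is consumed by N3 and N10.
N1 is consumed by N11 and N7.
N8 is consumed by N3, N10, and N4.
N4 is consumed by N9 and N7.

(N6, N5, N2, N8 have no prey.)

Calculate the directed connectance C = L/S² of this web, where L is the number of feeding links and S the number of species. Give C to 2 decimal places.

The web has S = 11 species and L = 16 feeding links.
C = L / S² = 16 / 121 = 0.1322 ≈ 0.13.

C = 0.13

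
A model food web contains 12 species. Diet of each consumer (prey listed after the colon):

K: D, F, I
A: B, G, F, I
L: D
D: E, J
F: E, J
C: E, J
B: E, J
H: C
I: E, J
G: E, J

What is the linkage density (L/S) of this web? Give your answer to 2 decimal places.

L/S = 1.75

There are L = 21 links among S = 12 species.
L/S = 21/12 = 1.7500 ≈ 1.75.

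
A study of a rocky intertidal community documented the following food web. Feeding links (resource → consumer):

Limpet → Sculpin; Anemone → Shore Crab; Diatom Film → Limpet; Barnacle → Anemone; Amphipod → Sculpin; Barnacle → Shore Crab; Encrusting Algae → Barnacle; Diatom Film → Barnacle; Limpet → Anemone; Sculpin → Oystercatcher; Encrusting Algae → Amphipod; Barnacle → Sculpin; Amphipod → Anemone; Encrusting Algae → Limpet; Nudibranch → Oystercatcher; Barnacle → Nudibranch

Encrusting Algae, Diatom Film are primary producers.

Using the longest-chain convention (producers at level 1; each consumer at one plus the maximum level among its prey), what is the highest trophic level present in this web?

Producers (level 1): Encrusting Algae, Diatom Film.
Encrusting Algae → Limpet → Sculpin → Oystercatcher gives Oystercatcher level 4.
No species has a prey at level 4, so no species reaches level 5.

4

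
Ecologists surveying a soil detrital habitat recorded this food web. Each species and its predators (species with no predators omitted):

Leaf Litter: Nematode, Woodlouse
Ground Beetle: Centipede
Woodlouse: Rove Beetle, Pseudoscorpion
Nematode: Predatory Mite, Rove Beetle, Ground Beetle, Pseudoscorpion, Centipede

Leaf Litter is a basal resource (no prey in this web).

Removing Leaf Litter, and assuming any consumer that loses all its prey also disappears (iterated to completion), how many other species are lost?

7

Remove Leaf Litter.
Round 1: Nematode (all prey gone), Woodlouse (all prey gone) → extinct.
Round 2: Predatory Mite (all prey gone), Rove Beetle (all prey gone), Ground Beetle (all prey gone), Pseudoscorpion (all prey gone) → extinct.
Round 3: Centipede (all prey gone) → extinct.
No further losses. Total secondary extinctions: 7.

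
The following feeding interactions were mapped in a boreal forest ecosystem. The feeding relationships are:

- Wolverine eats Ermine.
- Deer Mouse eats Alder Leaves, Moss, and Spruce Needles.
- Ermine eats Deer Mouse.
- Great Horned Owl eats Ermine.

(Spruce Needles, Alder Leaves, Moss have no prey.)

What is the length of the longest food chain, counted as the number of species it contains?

4 species

One longest chain: Spruce Needles → Deer Mouse → Ermine → Great Horned Owl.
It has 4 species and 3 links.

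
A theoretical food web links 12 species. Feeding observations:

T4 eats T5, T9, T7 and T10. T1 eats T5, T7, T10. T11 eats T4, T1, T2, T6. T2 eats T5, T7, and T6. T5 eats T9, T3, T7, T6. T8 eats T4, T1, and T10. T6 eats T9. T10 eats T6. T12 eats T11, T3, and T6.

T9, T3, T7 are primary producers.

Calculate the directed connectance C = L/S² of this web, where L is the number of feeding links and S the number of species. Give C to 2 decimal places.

The web has S = 12 species and L = 26 feeding links.
C = L / S² = 26 / 144 = 0.1806 ≈ 0.18.

C = 0.18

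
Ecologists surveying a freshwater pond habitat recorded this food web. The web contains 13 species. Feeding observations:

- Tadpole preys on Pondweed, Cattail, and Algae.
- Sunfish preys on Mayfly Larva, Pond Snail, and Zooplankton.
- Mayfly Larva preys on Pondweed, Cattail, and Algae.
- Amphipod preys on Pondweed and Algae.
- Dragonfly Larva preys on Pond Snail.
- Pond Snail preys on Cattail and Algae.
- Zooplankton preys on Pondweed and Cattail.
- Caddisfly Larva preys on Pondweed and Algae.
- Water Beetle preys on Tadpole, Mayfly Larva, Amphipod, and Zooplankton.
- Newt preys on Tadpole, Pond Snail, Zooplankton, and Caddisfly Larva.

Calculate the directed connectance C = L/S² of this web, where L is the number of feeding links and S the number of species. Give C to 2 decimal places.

The web has S = 13 species and L = 26 feeding links.
C = L / S² = 26 / 169 = 0.1538 ≈ 0.15.

C = 0.15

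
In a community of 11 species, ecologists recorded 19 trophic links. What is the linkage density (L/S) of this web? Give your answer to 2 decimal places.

There are L = 19 links among S = 11 species.
L/S = 19/11 = 1.7273 ≈ 1.73.

L/S = 1.73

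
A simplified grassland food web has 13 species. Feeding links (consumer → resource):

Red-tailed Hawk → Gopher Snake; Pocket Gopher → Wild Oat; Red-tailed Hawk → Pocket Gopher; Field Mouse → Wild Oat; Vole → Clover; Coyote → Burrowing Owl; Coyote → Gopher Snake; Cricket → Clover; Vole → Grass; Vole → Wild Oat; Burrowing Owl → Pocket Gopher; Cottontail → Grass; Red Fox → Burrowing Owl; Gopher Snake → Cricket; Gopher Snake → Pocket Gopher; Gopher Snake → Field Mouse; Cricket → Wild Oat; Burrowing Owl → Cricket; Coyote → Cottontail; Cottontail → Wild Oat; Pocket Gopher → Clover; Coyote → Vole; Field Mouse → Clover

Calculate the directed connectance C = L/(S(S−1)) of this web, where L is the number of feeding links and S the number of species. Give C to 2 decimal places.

C = 0.15

The web has S = 13 species and L = 23 feeding links.
C = L / (S(S−1)) = 23 / 156 = 0.1474 ≈ 0.15.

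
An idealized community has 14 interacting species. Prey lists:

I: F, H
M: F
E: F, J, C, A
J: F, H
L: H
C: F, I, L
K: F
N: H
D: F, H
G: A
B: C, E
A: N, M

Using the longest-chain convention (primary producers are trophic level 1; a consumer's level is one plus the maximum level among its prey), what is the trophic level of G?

Trophic level 4

H is a producer → level 1.
N eats H → level 2.
A eats N (level 2); other prey at levels: M 2 → level 3.
G eats A → level 4.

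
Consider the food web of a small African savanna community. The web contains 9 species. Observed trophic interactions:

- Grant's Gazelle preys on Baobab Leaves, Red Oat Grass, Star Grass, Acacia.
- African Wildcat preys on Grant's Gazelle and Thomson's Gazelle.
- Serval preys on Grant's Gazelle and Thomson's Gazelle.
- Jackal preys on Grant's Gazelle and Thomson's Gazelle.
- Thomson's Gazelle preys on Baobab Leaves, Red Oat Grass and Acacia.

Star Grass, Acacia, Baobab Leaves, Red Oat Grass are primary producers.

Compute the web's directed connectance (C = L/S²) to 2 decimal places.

The web has S = 9 species and L = 13 feeding links.
C = L / S² = 13 / 81 = 0.1605 ≈ 0.16.

C = 0.16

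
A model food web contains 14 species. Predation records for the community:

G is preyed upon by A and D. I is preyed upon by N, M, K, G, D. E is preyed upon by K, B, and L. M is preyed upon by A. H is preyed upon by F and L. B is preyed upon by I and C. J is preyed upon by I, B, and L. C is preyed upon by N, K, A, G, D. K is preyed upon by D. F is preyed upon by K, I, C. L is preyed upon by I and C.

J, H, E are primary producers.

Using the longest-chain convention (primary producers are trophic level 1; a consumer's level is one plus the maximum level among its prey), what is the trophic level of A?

H is a producer → level 1.
F eats H → level 2.
I eats F (level 2); other prey at levels: J 1, L 2, B 2 → level 3.
G eats I (level 3); other prey at levels: C 3 → level 4.
A eats G (level 4); other prey at levels: C 3, M 4 → level 5.

Trophic level 5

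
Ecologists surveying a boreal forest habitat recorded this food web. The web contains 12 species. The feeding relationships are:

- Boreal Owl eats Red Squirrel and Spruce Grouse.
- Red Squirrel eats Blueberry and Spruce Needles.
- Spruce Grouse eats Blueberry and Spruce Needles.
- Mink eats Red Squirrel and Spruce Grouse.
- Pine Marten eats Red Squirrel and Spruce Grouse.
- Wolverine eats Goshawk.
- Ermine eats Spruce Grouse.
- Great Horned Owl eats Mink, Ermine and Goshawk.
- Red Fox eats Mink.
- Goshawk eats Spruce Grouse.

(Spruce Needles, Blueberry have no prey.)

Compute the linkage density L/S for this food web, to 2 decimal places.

L/S = 1.42

There are L = 17 links among S = 12 species.
L/S = 17/12 = 1.4167 ≈ 1.42.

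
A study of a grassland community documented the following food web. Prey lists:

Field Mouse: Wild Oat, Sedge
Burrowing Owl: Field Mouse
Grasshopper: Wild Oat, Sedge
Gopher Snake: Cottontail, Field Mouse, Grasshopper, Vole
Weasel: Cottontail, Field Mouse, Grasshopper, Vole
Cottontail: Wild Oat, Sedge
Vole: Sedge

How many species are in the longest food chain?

3 species

One longest chain: Wild Oat → Field Mouse → Burrowing Owl.
It has 3 species and 2 links.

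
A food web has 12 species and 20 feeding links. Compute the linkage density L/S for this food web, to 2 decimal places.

There are L = 20 links among S = 12 species.
L/S = 20/12 = 1.6667 ≈ 1.67.

L/S = 1.67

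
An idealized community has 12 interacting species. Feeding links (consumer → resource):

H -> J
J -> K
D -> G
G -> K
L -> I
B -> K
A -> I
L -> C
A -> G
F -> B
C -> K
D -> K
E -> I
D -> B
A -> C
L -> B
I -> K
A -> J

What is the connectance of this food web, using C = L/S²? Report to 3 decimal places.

C = 0.125

The web has S = 12 species and L = 18 feeding links.
C = L / S² = 18 / 144 = 0.1250 ≈ 0.125.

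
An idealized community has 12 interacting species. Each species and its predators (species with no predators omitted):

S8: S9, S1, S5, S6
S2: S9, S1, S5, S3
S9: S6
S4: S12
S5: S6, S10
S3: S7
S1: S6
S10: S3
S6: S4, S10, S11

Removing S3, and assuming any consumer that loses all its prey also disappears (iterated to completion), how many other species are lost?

Remove S3.
Round 1: S7 (all prey gone) → extinct.
No further losses. Total secondary extinctions: 1.

1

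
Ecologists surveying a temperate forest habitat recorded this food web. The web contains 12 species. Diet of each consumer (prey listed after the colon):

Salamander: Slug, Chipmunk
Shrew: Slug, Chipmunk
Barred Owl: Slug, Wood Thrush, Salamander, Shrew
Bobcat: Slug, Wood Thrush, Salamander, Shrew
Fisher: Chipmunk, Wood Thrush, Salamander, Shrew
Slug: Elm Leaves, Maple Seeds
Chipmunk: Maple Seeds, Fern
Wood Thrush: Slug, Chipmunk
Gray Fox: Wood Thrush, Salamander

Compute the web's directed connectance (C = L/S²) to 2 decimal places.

The web has S = 12 species and L = 24 feeding links.
C = L / S² = 24 / 144 = 0.1667 ≈ 0.17.

C = 0.17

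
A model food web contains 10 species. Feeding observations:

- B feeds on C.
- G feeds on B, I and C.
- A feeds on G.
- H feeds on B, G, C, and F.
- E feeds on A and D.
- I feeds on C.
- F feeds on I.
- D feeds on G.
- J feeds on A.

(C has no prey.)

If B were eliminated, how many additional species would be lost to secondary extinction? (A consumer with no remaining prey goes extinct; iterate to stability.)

Remove B.
Every predator of it retains at least one other prey: G still has C, I; H still has C, F, G.
No consumer loses all prey, so no secondary extinctions occur.

0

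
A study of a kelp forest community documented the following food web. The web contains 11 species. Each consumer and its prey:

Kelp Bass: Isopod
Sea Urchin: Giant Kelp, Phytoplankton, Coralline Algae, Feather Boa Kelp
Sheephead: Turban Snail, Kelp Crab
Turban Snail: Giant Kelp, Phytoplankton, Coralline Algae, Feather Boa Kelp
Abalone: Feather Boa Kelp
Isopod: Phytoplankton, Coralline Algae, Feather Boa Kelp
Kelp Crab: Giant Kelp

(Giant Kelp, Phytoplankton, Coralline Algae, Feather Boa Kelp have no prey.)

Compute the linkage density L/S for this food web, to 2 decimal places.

L/S = 1.45

There are L = 16 links among S = 11 species.
L/S = 16/11 = 1.4545 ≈ 1.45.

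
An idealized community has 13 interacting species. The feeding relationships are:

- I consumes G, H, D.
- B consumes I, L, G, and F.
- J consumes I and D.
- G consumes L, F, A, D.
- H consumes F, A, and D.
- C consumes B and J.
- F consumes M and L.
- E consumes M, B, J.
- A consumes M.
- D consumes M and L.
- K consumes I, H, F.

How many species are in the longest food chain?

One longest chain: M → F → H → I → B → E.
It has 6 species and 5 links.

6 species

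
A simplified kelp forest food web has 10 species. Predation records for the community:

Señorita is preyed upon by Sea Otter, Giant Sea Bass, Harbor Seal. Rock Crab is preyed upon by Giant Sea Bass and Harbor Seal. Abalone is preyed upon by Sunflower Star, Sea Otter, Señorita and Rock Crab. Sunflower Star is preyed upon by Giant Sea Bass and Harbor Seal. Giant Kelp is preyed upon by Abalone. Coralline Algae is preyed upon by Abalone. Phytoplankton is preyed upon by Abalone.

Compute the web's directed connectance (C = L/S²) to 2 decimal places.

C = 0.14

The web has S = 10 species and L = 14 feeding links.
C = L / S² = 14 / 100 = 0.1400 ≈ 0.14.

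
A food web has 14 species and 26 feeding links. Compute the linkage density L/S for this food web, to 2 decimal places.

There are L = 26 links among S = 14 species.
L/S = 26/14 = 1.8571 ≈ 1.86.

L/S = 1.86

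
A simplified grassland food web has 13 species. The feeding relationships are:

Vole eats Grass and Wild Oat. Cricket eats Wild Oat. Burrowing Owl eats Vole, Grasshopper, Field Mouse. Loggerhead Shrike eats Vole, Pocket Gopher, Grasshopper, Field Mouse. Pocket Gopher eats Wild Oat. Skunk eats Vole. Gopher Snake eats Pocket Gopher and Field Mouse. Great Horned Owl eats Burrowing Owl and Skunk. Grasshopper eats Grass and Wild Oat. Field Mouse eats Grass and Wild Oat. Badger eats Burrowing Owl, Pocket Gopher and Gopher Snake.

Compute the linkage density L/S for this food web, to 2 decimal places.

L/S = 1.77

There are L = 23 links among S = 13 species.
L/S = 23/13 = 1.7692 ≈ 1.77.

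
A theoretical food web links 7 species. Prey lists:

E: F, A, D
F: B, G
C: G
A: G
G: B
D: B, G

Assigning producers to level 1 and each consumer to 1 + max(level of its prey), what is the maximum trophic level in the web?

Producers (level 1): B.
B → G → F → E gives E level 4.
No species has a prey at level 4, so no species reaches level 5.

4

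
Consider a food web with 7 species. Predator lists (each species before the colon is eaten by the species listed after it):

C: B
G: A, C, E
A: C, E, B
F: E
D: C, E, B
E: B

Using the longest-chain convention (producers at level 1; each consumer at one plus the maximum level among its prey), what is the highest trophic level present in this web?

4

Producers (level 1): G, D, F.
G → A → C → B gives B level 4.
No species has a prey at level 4, so no species reaches level 5.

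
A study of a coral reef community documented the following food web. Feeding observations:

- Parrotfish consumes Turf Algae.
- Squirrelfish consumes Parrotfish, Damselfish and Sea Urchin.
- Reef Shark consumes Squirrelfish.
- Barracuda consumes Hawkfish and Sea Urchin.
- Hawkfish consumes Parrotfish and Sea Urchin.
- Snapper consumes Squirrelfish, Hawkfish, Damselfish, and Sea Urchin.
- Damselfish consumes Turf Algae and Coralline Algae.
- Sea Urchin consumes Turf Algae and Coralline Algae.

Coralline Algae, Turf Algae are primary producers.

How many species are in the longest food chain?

One longest chain: Coralline Algae → Sea Urchin → Hawkfish → Snapper.
It has 4 species and 3 links.

4 species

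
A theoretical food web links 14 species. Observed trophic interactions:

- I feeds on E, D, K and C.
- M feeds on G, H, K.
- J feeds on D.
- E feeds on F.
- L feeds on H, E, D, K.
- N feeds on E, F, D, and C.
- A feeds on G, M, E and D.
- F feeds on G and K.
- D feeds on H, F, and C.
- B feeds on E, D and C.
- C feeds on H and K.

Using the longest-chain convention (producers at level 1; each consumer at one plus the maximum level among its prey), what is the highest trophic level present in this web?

Producers (level 1): G, H, K.
G → F → D → J gives J level 4.
No species has a prey at level 4, so no species reaches level 5.

4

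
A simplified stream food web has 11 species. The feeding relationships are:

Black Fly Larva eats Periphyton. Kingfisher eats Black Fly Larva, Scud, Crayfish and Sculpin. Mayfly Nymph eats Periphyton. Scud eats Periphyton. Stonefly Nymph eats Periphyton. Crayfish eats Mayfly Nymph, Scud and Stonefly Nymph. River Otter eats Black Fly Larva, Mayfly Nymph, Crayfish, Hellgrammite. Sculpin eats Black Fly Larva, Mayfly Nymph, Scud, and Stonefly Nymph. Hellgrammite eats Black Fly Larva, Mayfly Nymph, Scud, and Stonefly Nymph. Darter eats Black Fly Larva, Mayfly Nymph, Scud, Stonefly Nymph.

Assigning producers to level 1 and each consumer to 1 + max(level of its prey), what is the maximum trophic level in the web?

Producers (level 1): Periphyton.
Periphyton → Scud → Sculpin → Kingfisher gives Kingfisher level 4.
No species has a prey at level 4, so no species reaches level 5.

4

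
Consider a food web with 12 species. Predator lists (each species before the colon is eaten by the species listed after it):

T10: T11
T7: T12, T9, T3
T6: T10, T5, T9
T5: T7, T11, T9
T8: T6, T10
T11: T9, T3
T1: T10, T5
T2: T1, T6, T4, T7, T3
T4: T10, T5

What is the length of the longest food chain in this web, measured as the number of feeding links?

One longest chain: T2 → T1 → T5 → T7 → T12.
It has 5 species and 4 links.

4 links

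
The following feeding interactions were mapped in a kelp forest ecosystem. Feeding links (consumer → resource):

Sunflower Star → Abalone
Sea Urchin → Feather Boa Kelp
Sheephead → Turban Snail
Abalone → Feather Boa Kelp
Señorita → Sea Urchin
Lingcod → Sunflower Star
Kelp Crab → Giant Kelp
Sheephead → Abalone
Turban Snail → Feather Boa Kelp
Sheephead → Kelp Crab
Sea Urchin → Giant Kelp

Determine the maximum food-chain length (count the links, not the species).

3 links

One longest chain: Feather Boa Kelp → Abalone → Sunflower Star → Lingcod.
It has 4 species and 3 links.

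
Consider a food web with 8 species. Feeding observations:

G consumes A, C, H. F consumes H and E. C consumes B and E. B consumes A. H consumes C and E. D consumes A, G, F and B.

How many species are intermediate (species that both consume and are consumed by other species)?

Intermediate species (has both prey and predators): B, C, H, G, F.
Count: 5.

5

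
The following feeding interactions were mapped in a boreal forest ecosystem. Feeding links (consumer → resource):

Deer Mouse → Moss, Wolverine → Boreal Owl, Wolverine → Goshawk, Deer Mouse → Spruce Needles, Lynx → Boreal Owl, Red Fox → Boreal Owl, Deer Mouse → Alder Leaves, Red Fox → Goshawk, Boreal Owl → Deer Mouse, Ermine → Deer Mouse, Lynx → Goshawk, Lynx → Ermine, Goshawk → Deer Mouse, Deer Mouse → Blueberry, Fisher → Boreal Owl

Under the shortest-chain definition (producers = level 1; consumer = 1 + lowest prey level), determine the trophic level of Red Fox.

Trophic level 4

Spruce Needles is a producer → level 1.
Deer Mouse eats Spruce Needles → level 2.
Goshawk eats Deer Mouse → level 3.
Red Fox eats Goshawk → level 4.
No prey of Red Fox is below level 3, so 4 is the minimum.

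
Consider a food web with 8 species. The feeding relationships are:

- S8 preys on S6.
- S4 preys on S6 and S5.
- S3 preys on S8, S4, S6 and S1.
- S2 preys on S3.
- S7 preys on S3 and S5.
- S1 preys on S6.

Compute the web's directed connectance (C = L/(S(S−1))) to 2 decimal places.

The web has S = 8 species and L = 11 feeding links.
C = L / (S(S−1)) = 11 / 56 = 0.1964 ≈ 0.20.

C = 0.20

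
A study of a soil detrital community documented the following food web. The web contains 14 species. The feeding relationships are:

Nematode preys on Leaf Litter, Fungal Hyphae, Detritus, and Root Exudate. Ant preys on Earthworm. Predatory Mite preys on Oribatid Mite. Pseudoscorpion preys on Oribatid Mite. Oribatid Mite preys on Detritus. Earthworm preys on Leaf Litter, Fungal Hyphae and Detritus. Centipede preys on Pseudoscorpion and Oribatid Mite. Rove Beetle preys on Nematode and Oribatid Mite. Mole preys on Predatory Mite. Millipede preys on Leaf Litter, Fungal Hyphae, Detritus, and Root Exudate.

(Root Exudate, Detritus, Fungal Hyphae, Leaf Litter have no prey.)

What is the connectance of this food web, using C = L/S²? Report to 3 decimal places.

The web has S = 14 species and L = 20 feeding links.
C = L / S² = 20 / 196 = 0.1020 ≈ 0.102.

C = 0.102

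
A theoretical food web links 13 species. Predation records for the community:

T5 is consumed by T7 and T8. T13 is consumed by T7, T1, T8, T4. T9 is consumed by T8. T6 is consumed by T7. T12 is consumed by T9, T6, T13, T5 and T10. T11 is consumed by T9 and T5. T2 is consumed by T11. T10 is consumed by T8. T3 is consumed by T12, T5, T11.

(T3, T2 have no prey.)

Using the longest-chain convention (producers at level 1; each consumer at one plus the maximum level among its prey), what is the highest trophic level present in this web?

Producers (level 1): T3, T2.
T3 → T12 → T10 → T8 gives T8 level 4.
No species has a prey at level 4, so no species reaches level 5.

4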